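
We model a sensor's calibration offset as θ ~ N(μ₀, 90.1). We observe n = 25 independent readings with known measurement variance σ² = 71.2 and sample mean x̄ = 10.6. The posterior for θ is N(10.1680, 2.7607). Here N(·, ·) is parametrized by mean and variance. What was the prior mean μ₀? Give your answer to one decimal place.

μ₀ = -3.5

With known observation variance, the Normal–Normal posterior has precision τ_n = τ₀ + n/σ² and mean μ_n = (τ₀μ₀ + (n/σ²)x̄)/τ_n.
Here τ₀ = 1/90.1 = 0.011099 and τ_data = 25/71.2 = 0.351124, so τ_n = 0.362223.
Rearranging for μ₀: μ₀ = (μ_n·τ_n − τ_data·x̄)/τ₀ = (10.1680·0.362223 − 0.351124·10.6) / 0.011099 = -0.038831/0.011099 ≈ -3.5.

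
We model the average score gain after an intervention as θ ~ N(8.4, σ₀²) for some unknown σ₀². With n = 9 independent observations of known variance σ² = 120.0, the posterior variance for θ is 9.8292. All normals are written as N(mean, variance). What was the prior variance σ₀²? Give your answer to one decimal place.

σ₀² = 37.4

Posterior precision equals prior precision plus data precision: 1/σ_n² = 1/σ₀² + n/σ².
So 1/σ₀² = 1/9.8292 − 9/120.0 = 0.101738 − 0.075000 = 0.026738.
Hence σ₀² = 1/0.026738 ≈ 37.4.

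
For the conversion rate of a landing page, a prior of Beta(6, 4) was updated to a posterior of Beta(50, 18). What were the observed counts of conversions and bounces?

44 conversions and 14 bounces

Under Beta–binomial conjugacy the posterior parameters are (α+s, β+f).
So s = 50 − 6 = 44 and f = 18 − 4 = 14.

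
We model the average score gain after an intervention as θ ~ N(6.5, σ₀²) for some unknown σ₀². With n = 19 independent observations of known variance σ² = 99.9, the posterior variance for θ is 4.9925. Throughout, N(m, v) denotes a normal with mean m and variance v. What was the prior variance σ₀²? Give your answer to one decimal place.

For the Normal–Normal model with known σ², precisions add: τ_n = τ₀ + n/σ².
So 1/σ₀² = 1/4.9925 − 19/99.9 = 0.200300 − 0.190190 = 0.010110.
Hence σ₀² = 1/0.010110 ≈ 98.9.

σ₀² = 98.9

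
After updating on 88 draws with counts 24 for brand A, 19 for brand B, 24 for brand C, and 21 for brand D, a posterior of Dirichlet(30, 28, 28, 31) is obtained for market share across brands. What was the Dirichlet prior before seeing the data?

Dirichlet(6, 9, 4, 10)

For a Dirichlet(α) prior with multinomial counts c, the posterior is Dirichlet(α + c) componentwise.
Subtract each count from the matching posterior parameter: 30−24=6, 28−19=9, 28−24=4, 31−21=10.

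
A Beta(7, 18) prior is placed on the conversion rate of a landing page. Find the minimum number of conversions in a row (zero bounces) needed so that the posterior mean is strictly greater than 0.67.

After k conversions and 0 bounces the posterior is Beta(7+k, 18), with mean (7+k)/(7+18+k).
Set (7+k)/(25+k) > 0.67 and solve: k > (0.67·25 − 7)/(1 − 0.67) = 29.545.
The smallest integer exceeding 29.545 is 30, and checking k=30: (37)/(55) = 0.6727 > 0.67.

k = 30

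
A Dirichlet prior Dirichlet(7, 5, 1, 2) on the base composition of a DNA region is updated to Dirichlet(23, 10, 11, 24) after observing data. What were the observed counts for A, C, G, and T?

For a Dirichlet(α) prior with multinomial counts c, the posterior is Dirichlet(α + c) componentwise.
Counts are posterior − prior componentwise: 23−7=16, 10−5=5, 11−1=10, 24−2=22.

counts (16, 5, 10, 22)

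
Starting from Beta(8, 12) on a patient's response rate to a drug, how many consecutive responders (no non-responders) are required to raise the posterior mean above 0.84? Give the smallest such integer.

k = 56

After k responders and 0 non-responders the posterior is Beta(8+k, 12), with mean (8+k)/(8+12+k).
Set (8+k)/(20+k) > 0.84 and solve: k > (0.84·20 − 8)/(1 − 0.84) = 55.000.
The smallest integer exceeding 55.000 is 56, and checking k=56: (64)/(76) = 0.8421 > 0.84.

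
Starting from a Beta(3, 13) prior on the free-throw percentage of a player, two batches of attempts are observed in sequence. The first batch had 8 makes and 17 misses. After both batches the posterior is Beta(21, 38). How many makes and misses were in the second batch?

10 makes and 8 misses

Because Beta–binomial updating is additive in the counts, the combined data contributed (α_post−α_prior, β_post−β_prior) successes and failures.
Total across both batches: 21−3=18 makes, 38−13=25 misses.
Subtract the first batch: 18−8=10 makes and 25−17=8 misses.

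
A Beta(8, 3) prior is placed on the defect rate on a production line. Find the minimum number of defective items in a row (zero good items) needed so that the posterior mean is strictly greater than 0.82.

k = 6

After k defective items and 0 good items the posterior is Beta(8+k, 3), with mean (8+k)/(8+3+k).
Set (8+k)/(11+k) > 0.82 and solve: k > (0.82·11 − 8)/(1 − 0.82) = 5.667.
The smallest integer exceeding 5.667 is 6.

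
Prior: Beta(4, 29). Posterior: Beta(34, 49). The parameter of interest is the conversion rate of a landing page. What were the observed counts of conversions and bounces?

Under Beta–binomial conjugacy the posterior parameters are (a+s, b+f).
Match parameters: s=34−4=30, f=49−29=20.

30 conversions and 20 bounces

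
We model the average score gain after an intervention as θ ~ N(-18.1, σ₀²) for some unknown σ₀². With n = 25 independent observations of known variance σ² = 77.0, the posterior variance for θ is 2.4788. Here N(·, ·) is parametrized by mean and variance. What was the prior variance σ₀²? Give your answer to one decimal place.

For the Normal–Normal model with known σ², precisions add: τ_n = τ₀ + n/σ².
So 1/σ₀² = 1/2.4788 − 25/77.0 = 0.403421 − 0.324675 = 0.078746.
Hence σ₀² = 1/0.078746 ≈ 12.7.

σ₀² = 12.7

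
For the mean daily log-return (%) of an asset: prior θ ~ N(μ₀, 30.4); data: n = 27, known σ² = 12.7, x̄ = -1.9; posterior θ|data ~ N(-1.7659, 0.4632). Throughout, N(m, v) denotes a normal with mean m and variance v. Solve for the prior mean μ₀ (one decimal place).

μ₀ = 6.9

With known observation variance, the Normal–Normal posterior has precision τ_n = τ₀ + n/σ² and mean μ_n = (τ₀μ₀ + (n/σ²)x̄)/τ_n.
Here τ₀ = 1/30.4 = 0.032895 and τ_data = 27/12.7 = 2.125984, so τ_n = 2.158879.
Rearranging for μ₀: μ₀ = (μ_n·τ_n − τ_data·x̄)/τ₀ = (-1.7659·2.158879 − 2.125984·-1.9) / 0.032895 = 0.227005/0.032895 ≈ 6.9.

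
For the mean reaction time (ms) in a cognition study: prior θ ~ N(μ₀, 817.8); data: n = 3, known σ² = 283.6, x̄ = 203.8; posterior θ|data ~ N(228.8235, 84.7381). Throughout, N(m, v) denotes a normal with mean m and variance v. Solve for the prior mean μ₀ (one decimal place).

μ₀ = 445.3

With known observation variance, the Normal–Normal posterior has precision τ_n = τ₀ + n/σ² and mean μ_n = (τ₀μ₀ + (n/σ²)x̄)/τ_n.
Here τ₀ = 1/817.8 = 0.001223 and τ_data = 3/283.6 = 0.010578, so τ_n = 0.011801.
Rearranging for μ₀: μ₀ = (μ_n·τ_n − τ_data·x̄)/τ₀ = (228.8235·0.011801 − 0.010578·203.8) / 0.001223 = 0.544550/0.001223 ≈ 445.3.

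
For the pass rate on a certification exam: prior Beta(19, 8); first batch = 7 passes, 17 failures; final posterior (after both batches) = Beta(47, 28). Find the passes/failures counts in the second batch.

21 passes and 3 failures

Sequential conjugate updates are equivalent to a single update on the pooled data, so total successes = posterior α − prior α and total failures = posterior β − prior β.
Total across both batches: 47−19=28 passes, 28−8=20 failures.
Subtract the first batch: 28−7=21 passes and 20−17=3 failures.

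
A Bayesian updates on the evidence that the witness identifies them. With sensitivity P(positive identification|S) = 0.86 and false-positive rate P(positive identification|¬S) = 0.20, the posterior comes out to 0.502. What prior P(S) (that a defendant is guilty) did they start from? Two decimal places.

Bayes' rule in odds form gives O(S|E) = O(S)·[P(E|S)/P(E|¬S)], hence O(S) = O(S|E)/LR.
Posterior odds = 0.502/(1−0.502) = 1.0080. LR = 0.86/0.20 = 4.3000.
Prior odds = 1.0080/4.3000 = 0.2344, so P(S) = 0.2344/(1+0.2344) ≈ 0.19.

P(S) = 0.19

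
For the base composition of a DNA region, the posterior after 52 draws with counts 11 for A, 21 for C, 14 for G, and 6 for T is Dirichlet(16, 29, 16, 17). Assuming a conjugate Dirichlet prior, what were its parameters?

Dirichlet(5, 8, 2, 11)

For a Dirichlet(α) prior with multinomial counts c, the posterior is Dirichlet(α + c) componentwise.
Subtract each count from the matching posterior parameter: 16−11=5, 29−21=8, 16−14=2, 17−6=11.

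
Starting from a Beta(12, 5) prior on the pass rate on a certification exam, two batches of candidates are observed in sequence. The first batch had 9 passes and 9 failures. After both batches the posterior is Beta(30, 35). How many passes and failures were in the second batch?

9 passes and 21 failures

Sequential conjugate updates are equivalent to a single update on the pooled data, so total successes = posterior α − prior α and total failures = posterior β − prior β.
Total across both batches: 30−12=18 passes, 35−5=30 failures.
Subtract the first batch: 18−9=9 passes and 30−9=21 failures.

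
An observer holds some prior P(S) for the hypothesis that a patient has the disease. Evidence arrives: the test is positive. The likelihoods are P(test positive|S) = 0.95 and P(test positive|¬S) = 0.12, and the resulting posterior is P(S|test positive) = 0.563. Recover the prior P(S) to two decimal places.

P(S) = 0.14

In odds form, posterior odds = prior odds × likelihood ratio, so prior odds = posterior odds ÷ LR.
Posterior odds = 0.563/(1−0.563) = 1.2883. LR = 0.95/0.12 = 7.9167.
Prior odds = 1.2883/7.9167 = 0.1627, so P(S) = 0.1627/(1+0.1627) ≈ 0.14.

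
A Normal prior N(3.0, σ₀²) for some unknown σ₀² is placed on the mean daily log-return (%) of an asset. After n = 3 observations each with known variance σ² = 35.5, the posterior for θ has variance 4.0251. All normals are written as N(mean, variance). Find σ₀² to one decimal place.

σ₀² = 6.1

Posterior precision equals prior precision plus data precision: 1/σ_n² = 1/σ₀² + n/σ².
So 1/σ₀² = 1/4.0251 − 3/35.5 = 0.248441 − 0.084507 = 0.163934.
Hence σ₀² = 1/0.163934 ≈ 6.1.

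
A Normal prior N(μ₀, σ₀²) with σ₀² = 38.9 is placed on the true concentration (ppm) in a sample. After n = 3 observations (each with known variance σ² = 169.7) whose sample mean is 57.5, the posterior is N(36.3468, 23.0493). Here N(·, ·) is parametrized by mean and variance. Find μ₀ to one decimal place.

The posterior mean is a precision-weighted average: μ_n = (τ₀μ₀ + τ_data·x̄)/(τ₀+τ_data), with τ₀=1/σ₀² and τ_data=n/σ².
Here τ₀ = 1/38.9 = 0.025707 and τ_data = 3/169.7 = 0.017678, so τ_n = 0.043385.
Rearranging for μ₀: μ₀ = (μ_n·τ_n − τ_data·x̄)/τ₀ = (36.3468·0.043385 − 0.017678·57.5) / 0.025707 = 0.560421/0.025707 ≈ 21.8.

μ₀ = 21.8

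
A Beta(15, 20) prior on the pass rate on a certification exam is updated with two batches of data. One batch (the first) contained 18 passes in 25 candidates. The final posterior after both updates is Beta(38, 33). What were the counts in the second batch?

5 passes and 6 failures

Sequential conjugate updates are equivalent to a single update on the pooled data, so total successes = posterior α − prior α and total failures = posterior β − prior β.
Total across both batches: 38−15=23 passes, 33−20=13 failures.
Subtract the first batch: 23−18=5 passes and 13−7=6 failures.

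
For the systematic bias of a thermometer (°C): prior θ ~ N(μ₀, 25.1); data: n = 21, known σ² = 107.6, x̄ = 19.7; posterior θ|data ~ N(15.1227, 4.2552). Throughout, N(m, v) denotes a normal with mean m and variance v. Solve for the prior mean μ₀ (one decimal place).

μ₀ = -7.3

The posterior mean is a precision-weighted average: μ_n = (τ₀μ₀ + τ_data·x̄)/(τ₀+τ_data), with τ₀=1/σ₀² and τ_data=n/σ².
Here τ₀ = 1/25.1 = 0.039841 and τ_data = 21/107.6 = 0.195167, so τ_n = 0.235008.
Rearranging for μ₀: μ₀ = (μ_n·τ_n − τ_data·x̄)/τ₀ = (15.1227·0.235008 − 0.195167·19.7) / 0.039841 = -0.290834/0.039841 ≈ -7.3.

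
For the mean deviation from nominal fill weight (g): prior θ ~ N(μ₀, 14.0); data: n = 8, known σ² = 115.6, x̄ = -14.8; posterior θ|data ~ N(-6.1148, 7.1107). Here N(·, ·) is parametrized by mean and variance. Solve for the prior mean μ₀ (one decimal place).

The posterior mean is a precision-weighted average: μ_n = (τ₀μ₀ + τ_data·x̄)/(τ₀+τ_data), with τ₀=1/σ₀² and τ_data=n/σ².
Here τ₀ = 1/14.0 = 0.071429 and τ_data = 8/115.6 = 0.069204, so τ_n = 0.140633.
Rearranging for μ₀: μ₀ = (μ_n·τ_n − τ_data·x̄)/τ₀ = (-6.1148·0.140633 − 0.069204·-14.8) / 0.071429 = 0.164277/0.071429 ≈ 2.3.

μ₀ = 2.3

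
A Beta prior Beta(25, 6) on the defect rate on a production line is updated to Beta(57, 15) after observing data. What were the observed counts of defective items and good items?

Under Beta–binomial conjugacy the posterior parameters are (a+s, b+f).
Match parameters: s=57−25=32, f=15−6=9.

32 defective items and 9 good items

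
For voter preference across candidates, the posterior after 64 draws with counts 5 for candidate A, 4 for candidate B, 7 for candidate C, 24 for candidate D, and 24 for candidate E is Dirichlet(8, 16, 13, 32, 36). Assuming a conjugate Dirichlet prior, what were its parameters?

Dirichlet(3, 12, 6, 8, 12)

For a Dirichlet(α) prior with multinomial counts c, the posterior is Dirichlet(α + c) componentwise.
Subtract each count from the matching posterior parameter: 8−5=3, 16−4=12, 13−7=6, 32−24=8, 36−24=12.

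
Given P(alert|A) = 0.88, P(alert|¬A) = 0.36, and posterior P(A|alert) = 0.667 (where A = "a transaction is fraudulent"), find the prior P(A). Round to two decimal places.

In odds form, posterior odds = prior odds × likelihood ratio, so prior odds = posterior odds ÷ LR.
Posterior odds = 0.667/(1−0.667) = 2.0030. LR = 0.88/0.36 = 2.4444.
Prior odds = 2.0030/2.4444 = 0.8194, so P(A) = 0.8194/(1+0.8194) ≈ 0.45.

P(A) = 0.45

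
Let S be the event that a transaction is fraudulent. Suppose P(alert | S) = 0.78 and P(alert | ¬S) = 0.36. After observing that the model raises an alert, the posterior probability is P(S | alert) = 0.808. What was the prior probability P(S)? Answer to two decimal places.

In odds form, posterior odds = prior odds × likelihood ratio, so prior odds = posterior odds ÷ LR.
Posterior odds = 0.808/(1−0.808) = 4.2083. LR = 0.78/0.36 = 2.1667.
Prior odds = 4.2083/2.1667 = 1.9423, so P(S) = 1.9423/(1+1.9423) ≈ 0.66.

P(S) = 0.66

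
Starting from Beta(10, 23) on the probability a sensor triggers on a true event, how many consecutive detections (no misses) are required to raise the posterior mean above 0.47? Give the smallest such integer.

After k detections and 0 misses the posterior is Beta(10+k, 23), with mean (10+k)/(10+23+k).
Set (10+k)/(33+k) > 0.47 and solve: k > (0.47·33 − 10)/(1 − 0.47) = 10.396.
The smallest integer exceeding 10.396 is 11.

k = 11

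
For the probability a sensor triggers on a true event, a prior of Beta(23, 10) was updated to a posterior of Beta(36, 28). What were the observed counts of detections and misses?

13 detections and 18 misses

Beta is conjugate to the binomial likelihood: posterior = Beta(α+s, β+f).
So s = 36 − 23 = 13 and f = 28 − 10 = 18.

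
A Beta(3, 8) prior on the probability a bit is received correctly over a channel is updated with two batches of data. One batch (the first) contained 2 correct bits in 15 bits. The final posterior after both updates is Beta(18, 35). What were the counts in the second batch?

13 correct bits and 14 errors

Because Beta–binomial updating is additive in the counts, the combined data contributed (α_post−α_prior, β_post−β_prior) successes and failures.
Total across both batches: 18−3=15 correct bits, 35−8=27 errors.
Subtract the first batch: 15−2=13 correct bits and 27−13=14 errors.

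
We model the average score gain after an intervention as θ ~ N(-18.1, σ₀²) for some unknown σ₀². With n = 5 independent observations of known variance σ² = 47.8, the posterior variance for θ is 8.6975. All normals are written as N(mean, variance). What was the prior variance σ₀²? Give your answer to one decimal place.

σ₀² = 96.4

For the Normal–Normal model with known σ², precisions add: τ_n = τ₀ + n/σ².
So 1/σ₀² = 1/8.6975 − 5/47.8 = 0.114976 − 0.104603 = 0.010373.
Hence σ₀² = 1/0.010373 ≈ 96.4.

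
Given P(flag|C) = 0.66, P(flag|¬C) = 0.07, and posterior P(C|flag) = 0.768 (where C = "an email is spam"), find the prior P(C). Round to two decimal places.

P(C) = 0.26

Bayes' rule in odds form gives O(C|E) = O(C)·[P(E|C)/P(E|¬C)], hence O(C) = O(C|E)/LR.
Posterior odds = 0.768/(1−0.768) = 3.3103. LR = 0.66/0.07 = 9.4286.
Prior odds = 3.3103/9.4286 = 0.3511, so P(C) = 0.3511/(1+0.3511) ≈ 0.26.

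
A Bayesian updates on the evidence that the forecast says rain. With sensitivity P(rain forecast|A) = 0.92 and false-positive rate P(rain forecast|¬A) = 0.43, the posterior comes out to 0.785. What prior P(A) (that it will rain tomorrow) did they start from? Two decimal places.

Bayes' rule in odds form gives O(A|E) = O(A)·[P(E|A)/P(E|¬A)], hence O(A) = O(A|E)/LR.
Posterior odds = 0.785/(1−0.785) = 3.6512. LR = 0.92/0.43 = 2.1395.
Prior odds = 3.6512/2.1395 = 1.7066, so P(A) = 1.7066/(1+1.7066) ≈ 0.63.

P(A) = 0.63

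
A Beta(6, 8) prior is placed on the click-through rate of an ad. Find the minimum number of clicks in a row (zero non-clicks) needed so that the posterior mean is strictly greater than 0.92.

k = 87

After k clicks and 0 non-clicks the posterior is Beta(6+k, 8), with mean (6+k)/(6+8+k).
Set (6+k)/(14+k) > 0.92 and solve: k > (0.92·14 − 6)/(1 − 0.92) = 86.000.
The smallest integer exceeding 86.000 is 87, and checking k=87: (93)/(101) = 0.9208 > 0.92.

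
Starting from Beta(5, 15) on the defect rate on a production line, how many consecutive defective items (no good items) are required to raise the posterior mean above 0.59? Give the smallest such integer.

After k defective items and 0 good items the posterior is Beta(5+k, 15), with mean (5+k)/(5+15+k).
Set (5+k)/(20+k) > 0.59 and solve: k > (0.59·20 − 5)/(1 − 0.59) = 16.585.
The smallest integer exceeding 16.585 is 17.

k = 17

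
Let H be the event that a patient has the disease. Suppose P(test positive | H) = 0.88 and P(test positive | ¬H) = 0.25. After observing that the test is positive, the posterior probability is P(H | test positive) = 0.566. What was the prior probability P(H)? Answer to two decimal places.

P(H) = 0.27

Bayes' rule in odds form gives O(H|E) = O(H)·[P(E|H)/P(E|¬H)], hence O(H) = O(H|E)/LR.
Posterior odds = 0.566/(1−0.566) = 1.3041. LR = 0.88/0.25 = 3.5200.
Prior odds = 1.3041/3.5200 = 0.3705, so P(H) = 0.3705/(1+0.3705) ≈ 0.27.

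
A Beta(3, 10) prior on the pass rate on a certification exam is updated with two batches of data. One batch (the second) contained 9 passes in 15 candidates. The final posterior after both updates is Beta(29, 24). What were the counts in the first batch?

17 passes and 8 failures

Sequential conjugate updates are equivalent to a single update on the pooled data, so total successes = posterior α − prior α and total failures = posterior β − prior β.
Total across both batches: 29−3=26 passes, 24−10=14 failures.
Subtract the second batch: 26−9=17 passes and 14−6=8 failures.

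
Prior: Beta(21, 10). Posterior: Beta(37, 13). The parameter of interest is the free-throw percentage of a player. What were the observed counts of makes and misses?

16 makes and 3 misses

Under Beta–binomial conjugacy the posterior parameters are (a+s, b+f).
So s = 37 − 21 = 16 and f = 13 − 10 = 3.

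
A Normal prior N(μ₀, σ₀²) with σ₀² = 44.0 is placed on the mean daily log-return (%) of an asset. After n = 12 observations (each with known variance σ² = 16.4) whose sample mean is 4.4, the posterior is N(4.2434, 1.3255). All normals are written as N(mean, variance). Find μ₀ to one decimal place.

With known observation variance, the Normal–Normal posterior has precision τ_n = τ₀ + n/σ² and mean μ_n = (τ₀μ₀ + (n/σ²)x̄)/τ_n.
Here τ₀ = 1/44.0 = 0.022727 and τ_data = 12/16.4 = 0.731707, so τ_n = 0.754434.
Rearranging for μ₀: μ₀ = (μ_n·τ_n − τ_data·x̄)/τ₀ = (4.2434·0.754434 − 0.731707·4.4) / 0.022727 = -0.018146/0.022727 ≈ -0.8.

μ₀ = -0.8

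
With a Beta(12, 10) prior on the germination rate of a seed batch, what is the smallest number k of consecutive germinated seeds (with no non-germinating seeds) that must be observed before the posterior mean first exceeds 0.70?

k = 12

After k germinated seeds and 0 non-germinating seeds the posterior is Beta(12+k, 10), with mean (12+k)/(12+10+k).
Set (12+k)/(22+k) > 0.70 and solve: k > (0.70·22 − 12)/(1 − 0.70) = 11.333.
The smallest integer exceeding 11.333 is 12.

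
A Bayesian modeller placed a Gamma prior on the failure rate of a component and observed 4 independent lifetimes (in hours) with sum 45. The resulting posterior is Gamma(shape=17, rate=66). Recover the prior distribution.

Gamma–exponential conjugacy: posterior shape = α + n, posterior rate = β + Σtᵢ.
So α = 17 − 4 = 13 and β = 66 − 45 = 21.

Gamma(shape=13, rate=21)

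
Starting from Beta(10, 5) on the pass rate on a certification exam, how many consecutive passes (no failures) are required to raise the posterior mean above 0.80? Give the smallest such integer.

After k passes and 0 failures the posterior is Beta(10+k, 5), with mean (10+k)/(10+5+k).
Set (10+k)/(15+k) > 0.80 and solve: k > (0.80·15 − 10)/(1 − 0.80) = 10.000.
The smallest integer exceeding 10.000 is 11.

k = 11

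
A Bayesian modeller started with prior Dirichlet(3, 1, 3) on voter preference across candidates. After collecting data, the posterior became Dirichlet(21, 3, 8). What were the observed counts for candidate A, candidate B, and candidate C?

For a Dirichlet(α) prior with multinomial counts c, the posterior is Dirichlet(α + c) componentwise.
Counts are posterior − prior componentwise: 21−3=18, 3−1=2, 8−3=5.

counts (18, 2, 5)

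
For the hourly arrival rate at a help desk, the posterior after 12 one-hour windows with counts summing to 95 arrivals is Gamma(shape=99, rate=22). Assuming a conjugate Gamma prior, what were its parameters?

Gamma(shape=4, rate=10)

Gamma–Poisson conjugacy: posterior shape = α + Σxᵢ, posterior rate = β + n.
So α = 99 − 95 = 4 and β = 22 − 12 = 10.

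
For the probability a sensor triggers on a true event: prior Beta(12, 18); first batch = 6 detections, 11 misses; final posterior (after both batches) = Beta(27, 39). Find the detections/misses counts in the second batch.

9 detections and 10 misses

Because Beta–binomial updating is additive in the counts, the combined data contributed (α_post−α_prior, β_post−β_prior) successes and failures.
Total across both batches: 27−12=15 detections, 39−18=21 misses.
Subtract the first batch: 15−6=9 detections and 21−11=10 misses.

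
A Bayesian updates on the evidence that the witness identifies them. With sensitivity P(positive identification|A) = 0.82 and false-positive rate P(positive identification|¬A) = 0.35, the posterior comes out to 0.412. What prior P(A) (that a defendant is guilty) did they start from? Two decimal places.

P(A) = 0.23

Bayes' rule in odds form gives O(A|E) = O(A)·[P(E|A)/P(E|¬A)], hence O(A) = O(A|E)/LR.
Posterior odds = 0.412/(1−0.412) = 0.7007. LR = 0.82/0.35 = 2.3429.
Prior odds = 0.7007/2.3429 = 0.2991, so P(A) = 0.2991/(1+0.2991) ≈ 0.23.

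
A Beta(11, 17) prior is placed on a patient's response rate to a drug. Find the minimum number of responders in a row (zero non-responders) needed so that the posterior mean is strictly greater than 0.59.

k = 14

After k responders and 0 non-responders the posterior is Beta(11+k, 17), with mean (11+k)/(11+17+k).
Set (11+k)/(28+k) > 0.59 and solve: k > (0.59·28 − 11)/(1 − 0.59) = 13.463.
The smallest integer exceeding 13.463 is 14.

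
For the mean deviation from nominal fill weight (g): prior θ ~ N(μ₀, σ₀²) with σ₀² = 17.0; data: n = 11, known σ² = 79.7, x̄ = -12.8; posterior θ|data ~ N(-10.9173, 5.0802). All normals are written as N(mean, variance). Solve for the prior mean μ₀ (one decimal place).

μ₀ = -6.5

The posterior mean is a precision-weighted average: μ_n = (τ₀μ₀ + τ_data·x̄)/(τ₀+τ_data), with τ₀=1/σ₀² and τ_data=n/σ².
Here τ₀ = 1/17.0 = 0.058824 and τ_data = 11/79.7 = 0.138018, so τ_n = 0.196842.
Rearranging for μ₀: μ₀ = (μ_n·τ_n − τ_data·x̄)/τ₀ = (-10.9173·0.196842 − 0.138018·-12.8) / 0.058824 = -0.382353/0.058824 ≈ -6.5.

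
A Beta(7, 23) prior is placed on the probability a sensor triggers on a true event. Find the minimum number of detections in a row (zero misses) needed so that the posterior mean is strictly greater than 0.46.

After k detections and 0 misses the posterior is Beta(7+k, 23), with mean (7+k)/(7+23+k).
Set (7+k)/(30+k) > 0.46 and solve: k > (0.46·30 − 7)/(1 − 0.46) = 12.593.
The smallest integer exceeding 12.593 is 13, and checking k=13: (20)/(43) = 0.4651 > 0.46.

k = 13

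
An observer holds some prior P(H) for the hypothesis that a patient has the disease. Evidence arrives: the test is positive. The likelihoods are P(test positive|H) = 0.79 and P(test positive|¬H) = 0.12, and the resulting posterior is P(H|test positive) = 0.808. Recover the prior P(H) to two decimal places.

P(H) = 0.39

In odds form, posterior odds = prior odds × likelihood ratio, so prior odds = posterior odds ÷ LR.
Posterior odds = 0.808/(1−0.808) = 4.2083. LR = 0.79/0.12 = 6.5833.
Prior odds = 4.2083/6.5833 = 0.6392, so P(H) = 0.6392/(1+0.6392) ≈ 0.39.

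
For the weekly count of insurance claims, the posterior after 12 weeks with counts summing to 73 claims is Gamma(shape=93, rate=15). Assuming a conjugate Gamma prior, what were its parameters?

Gamma–Poisson conjugacy: posterior shape = α + Σxᵢ, posterior rate = β + n.
So α = 93 − 73 = 20 and β = 15 − 12 = 3.

Gamma(shape=20, rate=3)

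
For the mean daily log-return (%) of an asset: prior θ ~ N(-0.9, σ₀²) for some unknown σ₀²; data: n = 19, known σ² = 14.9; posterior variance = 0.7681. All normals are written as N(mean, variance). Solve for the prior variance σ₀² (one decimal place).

σ₀² = 37.4

Posterior precision equals prior precision plus data precision: 1/σ_n² = 1/σ₀² + n/σ².
So 1/σ₀² = 1/0.7681 − 19/14.9 = 1.301914 − 1.275168 = 0.026746.
Hence σ₀² = 1/0.026746 ≈ 37.4.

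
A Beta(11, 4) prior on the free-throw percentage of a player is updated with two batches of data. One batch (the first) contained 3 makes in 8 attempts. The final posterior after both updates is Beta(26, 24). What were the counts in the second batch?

12 makes and 15 misses

Sequential conjugate updates are equivalent to a single update on the pooled data, so total successes = posterior α − prior α and total failures = posterior β − prior β.
Total across both batches: 26−11=15 makes, 24−4=20 misses.
Subtract the first batch: 15−3=12 makes and 20−5=15 misses.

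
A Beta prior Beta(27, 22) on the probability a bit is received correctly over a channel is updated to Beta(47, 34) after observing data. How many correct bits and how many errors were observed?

20 correct bits and 12 errors

A Beta(α, β) prior with s successes and f failures in binomial data gives a Beta(α+s, β+f) posterior.
Match parameters: s=47−27=20, f=34−22=12.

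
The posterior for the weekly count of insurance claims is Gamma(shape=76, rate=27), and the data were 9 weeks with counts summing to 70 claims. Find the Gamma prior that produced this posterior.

Gamma(shape=6, rate=18)

Gamma–Poisson conjugacy: posterior shape = α + Σxᵢ, posterior rate = β + n.
So α = 76 − 70 = 6 and β = 27 − 9 = 18.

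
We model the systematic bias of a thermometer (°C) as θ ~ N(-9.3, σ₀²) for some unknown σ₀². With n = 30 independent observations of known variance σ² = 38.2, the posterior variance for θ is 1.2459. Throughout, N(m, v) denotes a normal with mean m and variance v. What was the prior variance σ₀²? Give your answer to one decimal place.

For the Normal–Normal model with known σ², precisions add: τ_n = τ₀ + n/σ².
So 1/σ₀² = 1/1.2459 − 30/38.2 = 0.802633 − 0.785340 = 0.017293.
Hence σ₀² = 1/0.017293 ≈ 57.8.

σ₀² = 57.8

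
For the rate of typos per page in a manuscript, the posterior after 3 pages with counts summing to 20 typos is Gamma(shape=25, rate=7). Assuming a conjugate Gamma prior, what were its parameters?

A Gamma(α, β) prior (rate parametrization) on a Poisson rate with n observations summing to S gives posterior Gamma(α+S, β+n).
So α = 25 − 20 = 5 and β = 7 − 3 = 4.

Gamma(shape=5, rate=4)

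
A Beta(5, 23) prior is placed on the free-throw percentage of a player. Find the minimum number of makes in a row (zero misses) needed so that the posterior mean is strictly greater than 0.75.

After k makes and 0 misses the posterior is Beta(5+k, 23), with mean (5+k)/(5+23+k).
Set (5+k)/(28+k) > 0.75 and solve: k > (0.75·28 − 5)/(1 − 0.75) = 64.000.
The smallest integer exceeding 64.000 is 65, and checking k=65: (70)/(93) = 0.7527 > 0.75.

k = 65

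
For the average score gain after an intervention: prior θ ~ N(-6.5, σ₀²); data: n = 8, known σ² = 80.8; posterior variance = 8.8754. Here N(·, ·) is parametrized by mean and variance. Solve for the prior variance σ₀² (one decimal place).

For the Normal–Normal model with known σ², precisions add: τ_n = τ₀ + n/σ².
So 1/σ₀² = 1/8.8754 − 8/80.8 = 0.112671 − 0.099010 = 0.013661.
Hence σ₀² = 1/0.013661 ≈ 73.2.

σ₀² = 73.2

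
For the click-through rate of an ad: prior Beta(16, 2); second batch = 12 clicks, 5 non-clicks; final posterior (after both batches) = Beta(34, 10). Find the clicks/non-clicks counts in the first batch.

Because Beta–binomial updating is additive in the counts, the combined data contributed (α_post−α_prior, β_post−β_prior) successes and failures.
Total across both batches: 34−16=18 clicks, 10−2=8 non-clicks.
Subtract the second batch: 18−12=6 clicks and 8−5=3 non-clicks.

6 clicks and 3 non-clicks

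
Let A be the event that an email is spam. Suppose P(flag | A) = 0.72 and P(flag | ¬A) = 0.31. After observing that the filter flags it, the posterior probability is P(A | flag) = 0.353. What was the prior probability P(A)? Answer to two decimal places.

In odds form, posterior odds = prior odds × likelihood ratio, so prior odds = posterior odds ÷ LR.
Posterior odds = 0.353/(1−0.353) = 0.5456. LR = 0.72/0.31 = 2.3226.
Prior odds = 0.5456/2.3226 = 0.2349, so P(A) = 0.2349/(1+0.2349) ≈ 0.19.

P(A) = 0.19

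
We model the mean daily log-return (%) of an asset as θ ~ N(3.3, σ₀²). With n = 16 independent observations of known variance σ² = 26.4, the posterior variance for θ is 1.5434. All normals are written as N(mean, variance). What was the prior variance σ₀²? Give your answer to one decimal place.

For the Normal–Normal model with known σ², precisions add: τ_n = τ₀ + n/σ².
So 1/σ₀² = 1/1.5434 − 16/26.4 = 0.647920 − 0.606061 = 0.041859.
Hence σ₀² = 1/0.041859 ≈ 23.9.

σ₀² = 23.9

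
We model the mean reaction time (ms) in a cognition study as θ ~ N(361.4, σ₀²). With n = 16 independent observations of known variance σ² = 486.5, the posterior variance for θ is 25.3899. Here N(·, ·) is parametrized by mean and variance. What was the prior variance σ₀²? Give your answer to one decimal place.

For the Normal–Normal model with known σ², precisions add: τ_n = τ₀ + n/σ².
So 1/σ₀² = 1/25.3899 − 16/486.5 = 0.039386 − 0.032888 = 0.006498.
Hence σ₀² = 1/0.006498 ≈ 153.9.

σ₀² = 153.9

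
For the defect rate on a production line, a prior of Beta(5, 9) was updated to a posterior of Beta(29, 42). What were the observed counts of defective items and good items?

24 defective items and 33 good items

Beta is conjugate to the binomial likelihood: posterior = Beta(α+s, β+f).
So s = 29 − 5 = 24 and f = 42 − 9 = 33.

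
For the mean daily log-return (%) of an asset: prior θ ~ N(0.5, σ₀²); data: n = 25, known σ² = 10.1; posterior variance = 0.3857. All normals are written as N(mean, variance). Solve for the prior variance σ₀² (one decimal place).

Posterior precision equals prior precision plus data precision: 1/σ_n² = 1/σ₀² + n/σ².
So 1/σ₀² = 1/0.3857 − 25/10.1 = 2.592689 − 2.475248 = 0.117441.
Hence σ₀² = 1/0.117441 ≈ 8.5.

σ₀² = 8.5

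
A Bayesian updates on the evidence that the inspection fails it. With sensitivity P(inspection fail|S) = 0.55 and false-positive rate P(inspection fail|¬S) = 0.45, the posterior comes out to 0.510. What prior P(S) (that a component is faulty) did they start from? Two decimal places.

Bayes' rule in odds form gives O(S|E) = O(S)·[P(E|S)/P(E|¬S)], hence O(S) = O(S|E)/LR.
Posterior odds = 0.510/(1−0.510) = 1.0408. LR = 0.55/0.45 = 1.2222.
Prior odds = 1.0408/1.2222 = 0.8516, so P(S) = 0.8516/(1+0.8516) ≈ 0.46.

P(S) = 0.46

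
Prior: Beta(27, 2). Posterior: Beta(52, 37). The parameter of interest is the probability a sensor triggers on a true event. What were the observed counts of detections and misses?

25 detections and 35 misses

Under Beta–binomial conjugacy the posterior parameters are (α+s, β+f).
Match parameters: s=52−27=25, f=37−2=35.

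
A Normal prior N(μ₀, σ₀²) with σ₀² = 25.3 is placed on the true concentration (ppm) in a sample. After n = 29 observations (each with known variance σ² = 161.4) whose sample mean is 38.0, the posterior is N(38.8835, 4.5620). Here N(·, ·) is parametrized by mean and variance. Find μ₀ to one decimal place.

With known observation variance, the Normal–Normal posterior has precision τ_n = τ₀ + n/σ² and mean μ_n = (τ₀μ₀ + (n/σ²)x̄)/τ_n.
Here τ₀ = 1/25.3 = 0.039526 and τ_data = 29/161.4 = 0.179678, so τ_n = 0.219204.
Rearranging for μ₀: μ₀ = (μ_n·τ_n − τ_data·x̄)/τ₀ = (38.8835·0.219204 − 0.179678·38.0) / 0.039526 = 1.695655/0.039526 ≈ 42.9.

μ₀ = 42.9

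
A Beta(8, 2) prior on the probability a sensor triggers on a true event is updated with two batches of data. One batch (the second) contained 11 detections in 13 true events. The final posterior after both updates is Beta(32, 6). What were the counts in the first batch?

Because Beta–binomial updating is additive in the counts, the combined data contributed (α_post−α_prior, β_post−β_prior) successes and failures.
Total across both batches: 32−8=24 detections, 6−2=4 misses.
Subtract the second batch: 24−11=13 detections and 4−2=2 misses.

13 detections and 2 misses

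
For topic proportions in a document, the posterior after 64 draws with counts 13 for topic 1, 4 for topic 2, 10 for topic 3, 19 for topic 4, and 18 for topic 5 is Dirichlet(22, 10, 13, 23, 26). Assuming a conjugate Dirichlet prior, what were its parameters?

For a Dirichlet(α) prior with multinomial counts c, the posterior is Dirichlet(α + c) componentwise.
Subtract each count from the matching posterior parameter: 22−13=9, 10−4=6, 13−10=3, 23−19=4, 26−18=8.

Dirichlet(9, 6, 3, 4, 8)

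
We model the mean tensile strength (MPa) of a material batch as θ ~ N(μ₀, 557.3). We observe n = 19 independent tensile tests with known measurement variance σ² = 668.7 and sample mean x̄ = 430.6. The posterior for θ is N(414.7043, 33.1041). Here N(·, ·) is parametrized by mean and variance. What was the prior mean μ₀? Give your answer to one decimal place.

μ₀ = 163.0

The posterior mean is a precision-weighted average: μ_n = (τ₀μ₀ + τ_data·x̄)/(τ₀+τ_data), with τ₀=1/σ₀² and τ_data=n/σ².
Here τ₀ = 1/557.3 = 0.001794 and τ_data = 19/668.7 = 0.028413, so τ_n = 0.030207.
Rearranging for μ₀: μ₀ = (μ_n·τ_n − τ_data·x̄)/τ₀ = (414.7043·0.030207 − 0.028413·430.6) / 0.001794 = 0.292335/0.001794 ≈ 163.0.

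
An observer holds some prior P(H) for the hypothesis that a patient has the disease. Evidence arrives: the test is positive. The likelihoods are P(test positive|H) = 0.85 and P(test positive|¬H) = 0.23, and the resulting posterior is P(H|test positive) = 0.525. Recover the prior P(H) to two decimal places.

Bayes' rule in odds form gives O(H|E) = O(H)·[P(E|H)/P(E|¬H)], hence O(H) = O(H|E)/LR.
Posterior odds = 0.525/(1−0.525) = 1.1053. LR = 0.85/0.23 = 3.6957.
Prior odds = 1.1053/3.6957 = 0.2991, so P(H) = 0.2991/(1+0.2991) ≈ 0.23.

P(H) = 0.23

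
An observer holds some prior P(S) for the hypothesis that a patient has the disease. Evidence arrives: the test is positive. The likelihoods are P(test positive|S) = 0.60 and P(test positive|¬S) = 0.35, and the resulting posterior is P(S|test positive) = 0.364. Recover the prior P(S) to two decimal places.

In odds form, posterior odds = prior odds × likelihood ratio, so prior odds = posterior odds ÷ LR.
Posterior odds = 0.364/(1−0.364) = 0.5723. LR = 0.60/0.35 = 1.7143.
Prior odds = 0.5723/1.7143 = 0.3338, so P(S) = 0.3338/(1+0.3338) ≈ 0.25.

P(S) = 0.25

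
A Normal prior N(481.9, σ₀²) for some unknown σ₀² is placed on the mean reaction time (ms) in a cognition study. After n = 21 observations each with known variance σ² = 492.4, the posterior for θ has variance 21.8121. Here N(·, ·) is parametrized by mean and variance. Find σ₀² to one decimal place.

σ₀² = 312.7

Posterior precision equals prior precision plus data precision: 1/σ_n² = 1/σ₀² + n/σ².
So 1/σ₀² = 1/21.8121 − 21/492.4 = 0.045846 − 0.042648 = 0.003198.
Hence σ₀² = 1/0.003198 ≈ 312.7.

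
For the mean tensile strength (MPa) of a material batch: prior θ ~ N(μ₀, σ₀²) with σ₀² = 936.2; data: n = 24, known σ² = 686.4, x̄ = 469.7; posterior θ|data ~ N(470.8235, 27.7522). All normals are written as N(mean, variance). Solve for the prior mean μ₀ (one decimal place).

μ₀ = 507.6

With known observation variance, the Normal–Normal posterior has precision τ_n = τ₀ + n/σ² and mean μ_n = (τ₀μ₀ + (n/σ²)x̄)/τ_n.
Here τ₀ = 1/936.2 = 0.001068 and τ_data = 24/686.4 = 0.034965, so τ_n = 0.036033.
Rearranging for μ₀: μ₀ = (μ_n·τ_n − τ_data·x̄)/τ₀ = (470.8235·0.036033 − 0.034965·469.7) / 0.001068 = 0.542123/0.001068 ≈ 507.6.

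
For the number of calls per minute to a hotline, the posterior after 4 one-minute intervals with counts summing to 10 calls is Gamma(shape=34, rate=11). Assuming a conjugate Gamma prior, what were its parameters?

Gamma–Poisson conjugacy: posterior shape = α + Σxᵢ, posterior rate = β + n.
So α = 34 − 10 = 24 and β = 11 − 4 = 7.

Gamma(shape=24, rate=7)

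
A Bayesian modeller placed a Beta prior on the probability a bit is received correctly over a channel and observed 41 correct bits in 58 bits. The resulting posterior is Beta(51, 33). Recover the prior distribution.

Beta(10, 16)

Beta is conjugate to the binomial likelihood: posterior = Beta(a+s, b+f).
So a = 51 − 41 = 10 and b = 33 − 17 = 16.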